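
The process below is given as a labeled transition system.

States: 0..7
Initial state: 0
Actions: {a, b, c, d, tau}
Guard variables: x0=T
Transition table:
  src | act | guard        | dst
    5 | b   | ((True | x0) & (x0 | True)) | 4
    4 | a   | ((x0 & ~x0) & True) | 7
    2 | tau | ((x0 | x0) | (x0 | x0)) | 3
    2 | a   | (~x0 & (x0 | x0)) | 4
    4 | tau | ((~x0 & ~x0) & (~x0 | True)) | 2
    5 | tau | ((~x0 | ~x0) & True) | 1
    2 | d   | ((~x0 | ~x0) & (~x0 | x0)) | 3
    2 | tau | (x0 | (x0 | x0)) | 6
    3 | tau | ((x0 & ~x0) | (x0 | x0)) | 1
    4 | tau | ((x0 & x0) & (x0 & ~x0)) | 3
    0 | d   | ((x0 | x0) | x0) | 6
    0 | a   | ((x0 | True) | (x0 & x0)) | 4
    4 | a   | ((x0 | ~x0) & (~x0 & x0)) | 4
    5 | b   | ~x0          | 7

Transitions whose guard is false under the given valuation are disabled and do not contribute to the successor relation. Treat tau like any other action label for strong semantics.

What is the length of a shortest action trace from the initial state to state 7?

Answer: UNREACHABLE

Trace:
BFS to 7:
  depth 0: {0}
  depth 1: {4,6}
7 never appears.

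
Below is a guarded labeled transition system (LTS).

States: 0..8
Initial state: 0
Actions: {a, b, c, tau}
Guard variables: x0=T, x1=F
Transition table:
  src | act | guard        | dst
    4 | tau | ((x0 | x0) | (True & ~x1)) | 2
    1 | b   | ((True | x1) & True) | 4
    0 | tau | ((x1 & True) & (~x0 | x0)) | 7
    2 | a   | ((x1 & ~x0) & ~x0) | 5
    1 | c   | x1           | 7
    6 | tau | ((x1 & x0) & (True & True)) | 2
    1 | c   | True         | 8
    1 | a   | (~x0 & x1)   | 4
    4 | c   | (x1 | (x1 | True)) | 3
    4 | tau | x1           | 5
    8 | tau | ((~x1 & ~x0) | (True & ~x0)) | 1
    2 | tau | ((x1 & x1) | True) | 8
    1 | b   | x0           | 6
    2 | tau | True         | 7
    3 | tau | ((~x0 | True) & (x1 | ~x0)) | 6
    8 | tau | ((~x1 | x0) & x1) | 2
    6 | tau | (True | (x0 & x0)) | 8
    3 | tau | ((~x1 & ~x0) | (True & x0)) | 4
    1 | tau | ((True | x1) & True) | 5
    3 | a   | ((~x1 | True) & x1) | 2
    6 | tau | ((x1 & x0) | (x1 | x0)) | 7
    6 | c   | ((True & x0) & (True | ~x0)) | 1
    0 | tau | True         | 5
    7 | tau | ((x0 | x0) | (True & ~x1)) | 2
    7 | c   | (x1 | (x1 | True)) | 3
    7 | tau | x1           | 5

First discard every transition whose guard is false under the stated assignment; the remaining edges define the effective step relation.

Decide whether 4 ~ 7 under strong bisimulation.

Refine partition for ~:
  P[0] = {{0,1,2,3,4,5,6,7,8}}
  P[1] = {{0,2,3},{1},{4,6,7},{5,8}}
  P[2] = {{0},{1},{2},{3},{4,7},{5,8},{6}}
stable after 3 split(s): 7 block(s)
class of 4: {4,7}; class of 7: {4,7}

Answer: BISIMILAR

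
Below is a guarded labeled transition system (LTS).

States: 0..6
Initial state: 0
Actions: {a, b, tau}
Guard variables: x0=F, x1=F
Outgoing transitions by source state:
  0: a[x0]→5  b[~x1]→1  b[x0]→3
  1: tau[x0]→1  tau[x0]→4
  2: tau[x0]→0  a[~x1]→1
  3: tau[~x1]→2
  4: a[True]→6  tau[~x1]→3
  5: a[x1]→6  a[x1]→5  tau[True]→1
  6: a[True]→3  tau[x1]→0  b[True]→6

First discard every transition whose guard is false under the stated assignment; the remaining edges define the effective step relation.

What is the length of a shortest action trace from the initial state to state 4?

Breadth-first toward 4:
  L0 = {0}
  L1 = {1}
4 never appears.

Answer: UNREACHABLE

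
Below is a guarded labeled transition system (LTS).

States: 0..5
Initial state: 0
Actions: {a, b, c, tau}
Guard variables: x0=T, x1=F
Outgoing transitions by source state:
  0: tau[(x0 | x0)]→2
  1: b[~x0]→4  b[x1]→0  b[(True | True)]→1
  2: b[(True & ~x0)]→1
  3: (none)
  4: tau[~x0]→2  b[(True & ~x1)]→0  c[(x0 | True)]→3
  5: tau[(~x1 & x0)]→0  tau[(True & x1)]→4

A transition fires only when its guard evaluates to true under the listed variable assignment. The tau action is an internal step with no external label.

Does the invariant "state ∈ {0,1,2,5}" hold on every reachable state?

Answer: INVARIANT HOLDS

Working:
Safe = {0,1,2,5}
Reach set: {0,2}
  0: ✓
  2: ✓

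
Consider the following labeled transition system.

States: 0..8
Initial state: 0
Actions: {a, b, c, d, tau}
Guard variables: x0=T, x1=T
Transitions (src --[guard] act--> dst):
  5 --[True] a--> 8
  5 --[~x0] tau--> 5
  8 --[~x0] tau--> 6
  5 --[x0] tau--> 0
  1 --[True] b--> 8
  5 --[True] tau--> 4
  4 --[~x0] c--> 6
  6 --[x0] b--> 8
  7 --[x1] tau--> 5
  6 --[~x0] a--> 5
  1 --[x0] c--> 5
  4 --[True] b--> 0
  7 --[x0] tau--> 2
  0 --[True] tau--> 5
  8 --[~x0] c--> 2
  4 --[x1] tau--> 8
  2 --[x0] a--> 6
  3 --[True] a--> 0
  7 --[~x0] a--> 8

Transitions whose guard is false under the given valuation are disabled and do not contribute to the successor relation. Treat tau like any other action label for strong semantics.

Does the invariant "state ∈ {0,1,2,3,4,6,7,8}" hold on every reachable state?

Answer: INVARIANT VIOLATED at state 5

Trace:
Safe = {0,1,2,3,4,6,7,8}
Reach set: {0,4,5,8}
  0: safe
  4: safe
  5: ✗ unsafe
  8: safe
counterexample path to 5: tau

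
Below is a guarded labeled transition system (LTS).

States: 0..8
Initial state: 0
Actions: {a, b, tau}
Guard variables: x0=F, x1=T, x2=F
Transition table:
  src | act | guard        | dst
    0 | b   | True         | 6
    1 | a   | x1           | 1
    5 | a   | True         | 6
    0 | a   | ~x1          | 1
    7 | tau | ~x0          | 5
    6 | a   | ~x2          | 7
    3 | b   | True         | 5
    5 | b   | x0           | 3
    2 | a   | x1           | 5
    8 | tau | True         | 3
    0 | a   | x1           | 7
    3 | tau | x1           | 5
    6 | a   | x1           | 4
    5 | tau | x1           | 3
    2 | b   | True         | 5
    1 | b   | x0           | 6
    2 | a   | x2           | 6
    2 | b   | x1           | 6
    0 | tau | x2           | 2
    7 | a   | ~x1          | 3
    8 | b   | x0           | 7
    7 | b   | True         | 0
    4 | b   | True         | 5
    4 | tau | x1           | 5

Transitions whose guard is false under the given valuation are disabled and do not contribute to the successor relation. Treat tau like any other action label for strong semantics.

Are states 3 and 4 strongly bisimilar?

Answer: BISIMILAR

Analysis:
Refine partition for ~:
  round 0: {{0,1,2,3,4,5,6,7,8}}
  round 1: {{0,2},{1,6},{3,4,7},{5},{8}}
  round 2: {{0},{1},{2},{3,4},{5},{6},{7},{8}}
Fixed point at round 3; 8 class(es).
class of 3: {3,4}; class of 4: {3,4}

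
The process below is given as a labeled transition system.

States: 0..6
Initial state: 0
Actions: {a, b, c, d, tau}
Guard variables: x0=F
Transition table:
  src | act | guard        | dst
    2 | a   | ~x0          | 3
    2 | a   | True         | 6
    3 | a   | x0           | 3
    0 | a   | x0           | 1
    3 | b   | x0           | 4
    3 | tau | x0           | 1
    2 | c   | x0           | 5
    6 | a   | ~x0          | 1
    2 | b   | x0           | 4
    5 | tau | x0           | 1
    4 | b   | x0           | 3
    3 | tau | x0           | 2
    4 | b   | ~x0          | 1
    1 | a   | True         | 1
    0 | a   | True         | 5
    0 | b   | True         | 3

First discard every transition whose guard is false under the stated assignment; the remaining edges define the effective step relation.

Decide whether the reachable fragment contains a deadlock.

R = {0,3,5}
  0: a→5  b→3  [deg 2]
  3: ∅  [deadlock]
  5: ∅  [deadlock]
witness 3: b

Answer: DEADLOCK at state 3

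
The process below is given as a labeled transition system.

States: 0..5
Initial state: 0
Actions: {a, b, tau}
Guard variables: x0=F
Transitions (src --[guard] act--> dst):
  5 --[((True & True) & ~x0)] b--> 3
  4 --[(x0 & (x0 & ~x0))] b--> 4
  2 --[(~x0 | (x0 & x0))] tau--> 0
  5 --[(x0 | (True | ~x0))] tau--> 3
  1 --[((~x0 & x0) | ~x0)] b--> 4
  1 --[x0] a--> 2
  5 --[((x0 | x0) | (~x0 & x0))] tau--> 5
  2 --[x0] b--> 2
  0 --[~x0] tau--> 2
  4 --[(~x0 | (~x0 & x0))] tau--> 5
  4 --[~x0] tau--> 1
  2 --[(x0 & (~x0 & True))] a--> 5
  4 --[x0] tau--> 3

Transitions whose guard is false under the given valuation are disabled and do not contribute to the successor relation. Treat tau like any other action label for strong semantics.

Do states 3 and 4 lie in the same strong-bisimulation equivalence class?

Answer: NOT BISIMILAR

Working:
Refine partition for ~:
  P[0] = {{0,1,2,3,4,5}}
  P[1] = {{0,2,4},{1},{3},{5}}
  P[2] = {{0,2},{1},{3},{4},{5}}
stable after 3 split(s): 5 block(s)
[3]={3}  [4]={4}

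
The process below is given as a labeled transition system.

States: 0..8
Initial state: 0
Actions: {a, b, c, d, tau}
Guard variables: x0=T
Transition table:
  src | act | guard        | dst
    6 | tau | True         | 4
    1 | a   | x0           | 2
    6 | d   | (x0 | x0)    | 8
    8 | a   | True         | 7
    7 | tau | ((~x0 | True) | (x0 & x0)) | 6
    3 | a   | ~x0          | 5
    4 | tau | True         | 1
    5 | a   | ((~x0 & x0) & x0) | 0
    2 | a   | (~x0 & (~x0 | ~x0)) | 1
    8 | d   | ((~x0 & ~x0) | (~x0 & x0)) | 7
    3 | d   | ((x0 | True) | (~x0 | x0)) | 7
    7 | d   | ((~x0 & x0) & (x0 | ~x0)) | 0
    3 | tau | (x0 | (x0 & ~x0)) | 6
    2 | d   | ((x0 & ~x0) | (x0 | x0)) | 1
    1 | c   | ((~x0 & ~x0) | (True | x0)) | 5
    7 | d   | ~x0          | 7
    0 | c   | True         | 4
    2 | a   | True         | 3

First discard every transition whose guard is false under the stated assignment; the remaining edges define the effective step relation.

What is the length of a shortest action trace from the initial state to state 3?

Answer: 4

Trace:
Layered search for 3:
  depth 0: {0}
  depth 1: {4}
  depth 2: {1}
  depth 3: {2,5}
  depth 4: {3}
first hit 3 at d=4 via c·tau·a·a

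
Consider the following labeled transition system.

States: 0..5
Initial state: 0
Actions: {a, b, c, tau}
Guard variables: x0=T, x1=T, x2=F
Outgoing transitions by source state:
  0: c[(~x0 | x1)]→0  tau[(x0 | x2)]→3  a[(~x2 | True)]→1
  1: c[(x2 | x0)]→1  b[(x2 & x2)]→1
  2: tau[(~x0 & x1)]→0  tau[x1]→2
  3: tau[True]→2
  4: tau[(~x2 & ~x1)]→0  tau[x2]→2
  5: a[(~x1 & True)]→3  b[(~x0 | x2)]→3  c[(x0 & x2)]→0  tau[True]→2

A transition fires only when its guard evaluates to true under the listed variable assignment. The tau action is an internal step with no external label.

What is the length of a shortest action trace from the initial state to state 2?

Answer: 2

Trace:
BFS to 2:
  Layer 0: {0}
  Layer 1: {1,3}
  Layer 2: {2}
2 enters at depth 2; path tau·tau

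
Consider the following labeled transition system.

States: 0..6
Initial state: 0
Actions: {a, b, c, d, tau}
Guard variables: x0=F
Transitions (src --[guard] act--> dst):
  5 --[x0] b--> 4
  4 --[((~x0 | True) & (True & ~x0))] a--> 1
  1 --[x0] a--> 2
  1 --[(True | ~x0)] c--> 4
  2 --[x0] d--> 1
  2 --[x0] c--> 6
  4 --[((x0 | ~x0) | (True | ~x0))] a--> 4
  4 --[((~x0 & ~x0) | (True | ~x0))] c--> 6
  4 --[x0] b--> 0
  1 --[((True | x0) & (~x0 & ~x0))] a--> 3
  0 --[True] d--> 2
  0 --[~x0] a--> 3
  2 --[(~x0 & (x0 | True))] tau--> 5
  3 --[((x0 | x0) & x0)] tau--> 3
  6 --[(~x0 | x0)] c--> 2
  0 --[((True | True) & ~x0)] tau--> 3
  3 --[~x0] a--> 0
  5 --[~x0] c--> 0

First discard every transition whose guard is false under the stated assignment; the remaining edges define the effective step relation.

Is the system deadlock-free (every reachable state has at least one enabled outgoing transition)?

Answer: DEADLOCK-FREE

Trace:
Reach set: {0,2,3,5}
  0: a→3  d→2  tau→3  [3 exit(s)]
  2: tau→5  [1 exit(s)]
  3: a→0  [1 exit(s)]
  5: c→0  [1 exit(s)]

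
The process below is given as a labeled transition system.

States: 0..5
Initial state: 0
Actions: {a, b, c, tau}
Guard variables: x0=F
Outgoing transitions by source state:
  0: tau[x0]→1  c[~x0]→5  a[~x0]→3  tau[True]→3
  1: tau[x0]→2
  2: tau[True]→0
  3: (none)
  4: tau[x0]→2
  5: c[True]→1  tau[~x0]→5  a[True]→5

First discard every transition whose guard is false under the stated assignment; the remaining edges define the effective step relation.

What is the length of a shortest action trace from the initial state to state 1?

Breadth-first toward 1:
  L0 = {0}
  L1 = {3,5}
  L2 = {1}
first hit 1 at d=2 via c·c

Answer: 2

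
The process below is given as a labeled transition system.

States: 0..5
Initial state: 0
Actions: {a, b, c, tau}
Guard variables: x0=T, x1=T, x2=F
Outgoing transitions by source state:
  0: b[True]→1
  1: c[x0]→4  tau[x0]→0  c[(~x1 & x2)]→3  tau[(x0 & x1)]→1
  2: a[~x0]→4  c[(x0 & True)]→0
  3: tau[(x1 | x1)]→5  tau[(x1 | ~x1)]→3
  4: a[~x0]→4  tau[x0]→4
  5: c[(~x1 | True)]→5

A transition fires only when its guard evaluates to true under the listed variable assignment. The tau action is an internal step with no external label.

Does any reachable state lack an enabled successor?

Answer: DEADLOCK-FREE

Analysis:
R = {0,1,4}
  0: b→1  [deg 1]
  1: c→4  tau→0  tau→1  [deg 3]
  4: tau→4  [deg 1]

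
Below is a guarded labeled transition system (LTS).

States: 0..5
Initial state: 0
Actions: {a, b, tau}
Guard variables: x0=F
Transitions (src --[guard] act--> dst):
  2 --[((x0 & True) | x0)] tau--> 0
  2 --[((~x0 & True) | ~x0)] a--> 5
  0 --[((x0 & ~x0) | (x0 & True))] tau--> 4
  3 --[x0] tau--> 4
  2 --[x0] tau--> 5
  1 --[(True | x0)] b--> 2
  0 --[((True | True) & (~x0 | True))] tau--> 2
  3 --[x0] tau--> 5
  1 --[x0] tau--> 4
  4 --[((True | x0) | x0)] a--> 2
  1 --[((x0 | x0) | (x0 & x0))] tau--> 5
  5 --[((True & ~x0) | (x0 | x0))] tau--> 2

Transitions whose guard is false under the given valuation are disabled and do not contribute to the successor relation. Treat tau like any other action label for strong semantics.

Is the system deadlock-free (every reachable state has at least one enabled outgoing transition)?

Reachable = {0,2,5}
  0: tau→2  [deg 1]
  2: a→5  [deg 1]
  5: tau→2  [deg 1]

Answer: DEADLOCK-FREE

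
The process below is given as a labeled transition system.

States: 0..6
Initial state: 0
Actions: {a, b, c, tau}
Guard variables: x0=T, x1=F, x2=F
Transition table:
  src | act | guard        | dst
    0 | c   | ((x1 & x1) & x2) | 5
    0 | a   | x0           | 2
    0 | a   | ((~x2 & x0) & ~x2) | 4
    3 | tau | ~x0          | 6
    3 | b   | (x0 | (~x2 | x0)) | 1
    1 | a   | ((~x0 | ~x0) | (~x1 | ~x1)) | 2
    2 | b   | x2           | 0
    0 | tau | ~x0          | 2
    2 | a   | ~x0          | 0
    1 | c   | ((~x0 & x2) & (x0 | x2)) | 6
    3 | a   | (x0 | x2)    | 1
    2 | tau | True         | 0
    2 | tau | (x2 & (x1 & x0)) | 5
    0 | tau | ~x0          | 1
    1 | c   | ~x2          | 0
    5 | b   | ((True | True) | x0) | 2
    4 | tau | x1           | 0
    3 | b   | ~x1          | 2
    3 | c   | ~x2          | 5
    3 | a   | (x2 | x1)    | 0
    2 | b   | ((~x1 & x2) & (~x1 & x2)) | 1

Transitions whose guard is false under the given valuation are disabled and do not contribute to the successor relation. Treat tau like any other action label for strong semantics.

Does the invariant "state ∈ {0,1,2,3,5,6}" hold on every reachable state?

Safe = {0,1,2,3,5,6}
R = {0,2,4}
  0: ✓
  2: ✓
  4: VIOLATES
reach 4 via a — violates

Answer: INVARIANT VIOLATED at state 4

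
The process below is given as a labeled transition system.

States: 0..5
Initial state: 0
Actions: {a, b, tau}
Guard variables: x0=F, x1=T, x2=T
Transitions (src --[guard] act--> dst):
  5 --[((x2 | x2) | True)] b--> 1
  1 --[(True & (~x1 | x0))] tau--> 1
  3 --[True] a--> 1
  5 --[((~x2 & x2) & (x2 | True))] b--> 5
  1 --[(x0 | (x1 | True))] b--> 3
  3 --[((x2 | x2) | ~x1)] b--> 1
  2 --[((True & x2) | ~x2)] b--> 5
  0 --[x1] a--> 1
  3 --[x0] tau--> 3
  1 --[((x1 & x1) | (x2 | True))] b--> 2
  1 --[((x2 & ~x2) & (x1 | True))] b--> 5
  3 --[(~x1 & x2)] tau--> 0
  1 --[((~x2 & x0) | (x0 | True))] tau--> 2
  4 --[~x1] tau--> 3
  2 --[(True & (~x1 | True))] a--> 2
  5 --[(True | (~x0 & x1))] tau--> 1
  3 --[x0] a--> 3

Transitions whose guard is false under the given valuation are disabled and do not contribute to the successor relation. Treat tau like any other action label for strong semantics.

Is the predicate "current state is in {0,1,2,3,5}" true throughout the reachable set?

Safe = {0,1,2,3,5}
R = {0,1,2,3,5}
  0: ✓
  1: ✓
  2: ✓
  3: ✓
  5: ✓

Answer: INVARIANT HOLDS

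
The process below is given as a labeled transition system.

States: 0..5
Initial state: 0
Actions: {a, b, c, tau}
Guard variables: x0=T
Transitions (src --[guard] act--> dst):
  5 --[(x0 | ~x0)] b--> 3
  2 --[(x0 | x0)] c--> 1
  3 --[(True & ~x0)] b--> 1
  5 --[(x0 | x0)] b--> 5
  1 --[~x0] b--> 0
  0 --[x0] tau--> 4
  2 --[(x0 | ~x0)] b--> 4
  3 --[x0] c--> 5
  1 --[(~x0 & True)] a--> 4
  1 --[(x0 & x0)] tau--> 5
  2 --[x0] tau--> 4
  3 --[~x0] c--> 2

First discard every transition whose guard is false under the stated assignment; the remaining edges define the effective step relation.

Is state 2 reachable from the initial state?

8 transition(s) survive guard evaluation.
L0 = {0}
L1 = {4}  now seen {0,4}
Reachable = {0,4}

Answer: UNREACHABLE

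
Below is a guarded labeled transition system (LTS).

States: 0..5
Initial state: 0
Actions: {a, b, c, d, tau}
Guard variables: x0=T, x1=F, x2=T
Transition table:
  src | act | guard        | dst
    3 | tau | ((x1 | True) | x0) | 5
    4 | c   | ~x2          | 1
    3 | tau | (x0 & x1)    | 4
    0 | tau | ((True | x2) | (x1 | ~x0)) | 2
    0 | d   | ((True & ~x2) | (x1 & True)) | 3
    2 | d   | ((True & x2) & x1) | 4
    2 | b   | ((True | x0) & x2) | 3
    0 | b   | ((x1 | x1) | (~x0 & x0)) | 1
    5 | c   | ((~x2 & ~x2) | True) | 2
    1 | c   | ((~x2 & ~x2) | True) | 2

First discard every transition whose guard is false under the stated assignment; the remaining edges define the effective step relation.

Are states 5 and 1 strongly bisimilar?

Answer: BISIMILAR

Trace:
Refine partition for ~:
  π0 = {{0,1,2,3,4,5}}
  π1 = {{0,3},{1,5},{2},{4}}
  π2 = {{0},{1,5},{2},{3},{4}}
stable after 3 split(s): 5 block(s)
class of 5: {1,5}; class of 1: {1,5}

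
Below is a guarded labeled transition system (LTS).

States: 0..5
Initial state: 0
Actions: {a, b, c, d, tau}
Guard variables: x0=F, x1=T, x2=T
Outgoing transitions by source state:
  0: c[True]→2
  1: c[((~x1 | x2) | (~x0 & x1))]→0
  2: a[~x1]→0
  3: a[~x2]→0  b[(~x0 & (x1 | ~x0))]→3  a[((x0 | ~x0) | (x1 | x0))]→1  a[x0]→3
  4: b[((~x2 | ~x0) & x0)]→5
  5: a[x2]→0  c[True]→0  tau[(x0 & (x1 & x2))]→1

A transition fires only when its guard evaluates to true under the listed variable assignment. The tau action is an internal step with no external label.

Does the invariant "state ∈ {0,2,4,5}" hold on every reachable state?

Safe = {0,2,4,5}
Reachable = {0,2}
  0: ok
  2: ok

Answer: INVARIANT HOLDS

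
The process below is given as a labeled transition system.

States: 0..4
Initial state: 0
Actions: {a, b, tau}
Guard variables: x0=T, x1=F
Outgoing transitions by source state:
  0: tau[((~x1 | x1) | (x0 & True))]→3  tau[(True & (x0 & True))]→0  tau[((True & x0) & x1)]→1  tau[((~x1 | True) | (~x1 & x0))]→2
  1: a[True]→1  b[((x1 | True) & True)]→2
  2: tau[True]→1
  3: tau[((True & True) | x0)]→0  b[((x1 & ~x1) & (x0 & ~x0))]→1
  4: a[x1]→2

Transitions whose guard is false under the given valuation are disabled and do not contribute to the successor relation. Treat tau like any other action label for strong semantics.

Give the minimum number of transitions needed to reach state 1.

Answer: 2

Working:
BFS to 1:
  depth 0: {0}
  depth 1: {2,3}
  depth 2: {1}
first hit 1 at d=2 via tau·tau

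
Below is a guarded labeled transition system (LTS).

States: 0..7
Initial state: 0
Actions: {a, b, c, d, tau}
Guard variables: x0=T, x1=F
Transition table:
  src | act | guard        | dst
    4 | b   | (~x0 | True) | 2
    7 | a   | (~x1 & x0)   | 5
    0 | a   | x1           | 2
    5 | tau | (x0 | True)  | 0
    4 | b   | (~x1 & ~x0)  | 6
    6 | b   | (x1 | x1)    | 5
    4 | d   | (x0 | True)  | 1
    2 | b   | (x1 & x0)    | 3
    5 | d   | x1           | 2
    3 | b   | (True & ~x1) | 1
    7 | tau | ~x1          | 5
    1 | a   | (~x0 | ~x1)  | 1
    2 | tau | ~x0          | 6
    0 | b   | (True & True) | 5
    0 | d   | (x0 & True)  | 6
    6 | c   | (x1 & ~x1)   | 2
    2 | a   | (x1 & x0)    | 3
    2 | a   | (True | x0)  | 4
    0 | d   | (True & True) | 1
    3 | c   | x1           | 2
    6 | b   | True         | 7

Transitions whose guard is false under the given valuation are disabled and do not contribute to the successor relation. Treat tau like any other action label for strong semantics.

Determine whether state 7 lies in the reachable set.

Answer: REACHABLE

Trace:
Guard filter leaves 12 enabled edge(s).
Layer 0: {0}
Layer 1: {1,5,6}  now seen {0,1,5,6}
Layer 2: {7}  now seen {0,1,5,6,7}
Reachable = {0,1,5,6,7}
Path to 7: d·b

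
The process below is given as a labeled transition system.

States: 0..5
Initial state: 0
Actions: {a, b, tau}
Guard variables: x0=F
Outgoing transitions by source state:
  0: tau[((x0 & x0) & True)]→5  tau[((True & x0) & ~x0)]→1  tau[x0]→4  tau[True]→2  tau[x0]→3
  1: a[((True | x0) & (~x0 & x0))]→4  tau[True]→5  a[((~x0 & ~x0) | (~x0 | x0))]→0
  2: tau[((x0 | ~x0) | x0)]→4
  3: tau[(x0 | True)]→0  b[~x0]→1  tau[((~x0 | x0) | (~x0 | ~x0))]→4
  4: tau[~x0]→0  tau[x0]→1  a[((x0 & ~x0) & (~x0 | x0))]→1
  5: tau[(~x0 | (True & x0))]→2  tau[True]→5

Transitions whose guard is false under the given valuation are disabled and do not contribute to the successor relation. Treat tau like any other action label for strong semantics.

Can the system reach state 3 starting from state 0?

Answer: UNREACHABLE

Working:
10 transition(s) survive guard evaluation.
Layer 0: {0}
Layer 1: {2}  now seen {0,2}
Layer 2: {4}  now seen {0,2,4}
Reach set: {0,2,4}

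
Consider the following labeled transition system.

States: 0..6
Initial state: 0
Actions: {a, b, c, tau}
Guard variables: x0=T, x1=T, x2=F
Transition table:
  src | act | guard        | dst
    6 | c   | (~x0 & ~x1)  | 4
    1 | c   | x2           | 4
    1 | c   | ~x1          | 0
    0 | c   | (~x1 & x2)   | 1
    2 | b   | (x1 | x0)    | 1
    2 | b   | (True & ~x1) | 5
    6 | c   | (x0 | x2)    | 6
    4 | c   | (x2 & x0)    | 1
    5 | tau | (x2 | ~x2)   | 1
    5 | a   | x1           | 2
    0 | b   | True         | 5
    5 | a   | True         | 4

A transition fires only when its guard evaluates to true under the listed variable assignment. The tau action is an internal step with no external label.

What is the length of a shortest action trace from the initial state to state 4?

Breadth-first toward 4:
  L0 = {0}
  L1 = {5}
  L2 = {1,2,4}
4 enters at depth 2; path b·a

Answer: 2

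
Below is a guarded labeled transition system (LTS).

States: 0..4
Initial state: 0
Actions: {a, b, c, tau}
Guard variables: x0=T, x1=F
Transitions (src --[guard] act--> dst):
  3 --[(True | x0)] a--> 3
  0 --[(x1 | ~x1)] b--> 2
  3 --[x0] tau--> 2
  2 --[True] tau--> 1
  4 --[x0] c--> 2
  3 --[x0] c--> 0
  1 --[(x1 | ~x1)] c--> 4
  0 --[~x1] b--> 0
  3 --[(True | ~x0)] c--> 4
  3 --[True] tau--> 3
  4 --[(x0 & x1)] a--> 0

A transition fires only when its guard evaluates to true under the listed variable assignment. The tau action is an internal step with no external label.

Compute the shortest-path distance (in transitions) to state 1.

Answer: 2

Trace:
Breadth-first toward 1:
  depth 0: {0}
  depth 1: {2}
  depth 2: {1}
1 enters at depth 2; path b·tau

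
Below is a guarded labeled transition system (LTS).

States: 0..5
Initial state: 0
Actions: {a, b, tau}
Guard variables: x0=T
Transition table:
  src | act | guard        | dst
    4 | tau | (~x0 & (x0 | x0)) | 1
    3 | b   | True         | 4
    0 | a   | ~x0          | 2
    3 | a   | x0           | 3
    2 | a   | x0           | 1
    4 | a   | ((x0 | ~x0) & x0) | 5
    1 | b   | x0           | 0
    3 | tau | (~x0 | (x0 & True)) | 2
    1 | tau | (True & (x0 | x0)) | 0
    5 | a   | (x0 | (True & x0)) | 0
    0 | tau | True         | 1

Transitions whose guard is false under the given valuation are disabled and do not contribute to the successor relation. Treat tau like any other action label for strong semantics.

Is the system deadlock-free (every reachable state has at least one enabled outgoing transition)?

Reach set: {0,1}
  0: tau→1  [deg 1]
  1: b→0  tau→0  [deg 2]

Answer: DEADLOCK-FREE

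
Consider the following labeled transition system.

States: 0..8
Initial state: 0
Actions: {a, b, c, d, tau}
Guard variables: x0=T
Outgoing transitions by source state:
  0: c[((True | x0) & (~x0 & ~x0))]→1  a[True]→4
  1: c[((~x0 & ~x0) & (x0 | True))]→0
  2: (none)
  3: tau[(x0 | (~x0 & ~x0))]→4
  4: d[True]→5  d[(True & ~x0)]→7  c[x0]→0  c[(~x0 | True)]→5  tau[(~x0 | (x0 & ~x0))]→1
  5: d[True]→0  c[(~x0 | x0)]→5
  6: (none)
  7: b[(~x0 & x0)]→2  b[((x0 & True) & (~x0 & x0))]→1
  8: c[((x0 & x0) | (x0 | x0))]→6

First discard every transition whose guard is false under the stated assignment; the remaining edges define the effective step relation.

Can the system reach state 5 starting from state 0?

After dropping false guards: 8 live edges.
L0 = {0}
L1 = {4}  total {0,4}
L2 = {5}  total {0,4,5}
Reachable = {0,4,5}
witness 5: a·d

Answer: REACHABLE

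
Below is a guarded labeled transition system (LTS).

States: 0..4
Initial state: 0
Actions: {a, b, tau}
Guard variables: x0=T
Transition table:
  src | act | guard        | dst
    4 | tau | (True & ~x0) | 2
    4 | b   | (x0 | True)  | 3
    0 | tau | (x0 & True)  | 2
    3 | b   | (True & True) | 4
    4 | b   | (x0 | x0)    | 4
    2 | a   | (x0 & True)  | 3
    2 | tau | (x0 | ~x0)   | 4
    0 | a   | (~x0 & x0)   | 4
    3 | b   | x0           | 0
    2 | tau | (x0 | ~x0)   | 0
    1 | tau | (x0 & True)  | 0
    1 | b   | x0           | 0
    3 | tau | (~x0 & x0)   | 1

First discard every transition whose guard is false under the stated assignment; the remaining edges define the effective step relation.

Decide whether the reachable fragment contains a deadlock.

Reachable = {0,2,3,4}
  0: tau→2  [1 out]
  2: a→3  tau→0  tau→4  [3 out]
  3: b→0  b→4  [2 out]
  4: b→3  b→4  [2 out]

Answer: DEADLOCK-FREE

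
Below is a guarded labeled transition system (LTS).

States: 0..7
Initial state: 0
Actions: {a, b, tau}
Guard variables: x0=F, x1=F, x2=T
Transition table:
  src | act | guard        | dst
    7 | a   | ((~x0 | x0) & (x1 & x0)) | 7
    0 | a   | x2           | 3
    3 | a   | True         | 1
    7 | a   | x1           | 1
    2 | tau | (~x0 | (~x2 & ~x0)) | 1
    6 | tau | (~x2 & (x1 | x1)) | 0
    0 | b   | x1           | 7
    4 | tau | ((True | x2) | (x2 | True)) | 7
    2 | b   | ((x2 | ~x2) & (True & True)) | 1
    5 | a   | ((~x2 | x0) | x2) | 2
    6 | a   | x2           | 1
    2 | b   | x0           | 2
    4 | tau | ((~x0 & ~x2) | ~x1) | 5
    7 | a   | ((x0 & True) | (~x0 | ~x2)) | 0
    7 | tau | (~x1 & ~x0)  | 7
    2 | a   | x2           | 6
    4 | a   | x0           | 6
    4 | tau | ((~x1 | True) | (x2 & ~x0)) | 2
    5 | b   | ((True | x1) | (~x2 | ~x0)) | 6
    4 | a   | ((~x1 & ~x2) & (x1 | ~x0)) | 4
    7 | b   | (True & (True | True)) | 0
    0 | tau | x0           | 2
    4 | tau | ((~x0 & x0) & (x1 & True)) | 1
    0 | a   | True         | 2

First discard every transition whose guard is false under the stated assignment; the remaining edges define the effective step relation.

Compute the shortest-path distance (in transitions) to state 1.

Layered search for 1:
  L0 = {0}
  L1 = {2,3}
  L2 = {1,6}
depth(1)=2, e.g. a·b

Answer: 2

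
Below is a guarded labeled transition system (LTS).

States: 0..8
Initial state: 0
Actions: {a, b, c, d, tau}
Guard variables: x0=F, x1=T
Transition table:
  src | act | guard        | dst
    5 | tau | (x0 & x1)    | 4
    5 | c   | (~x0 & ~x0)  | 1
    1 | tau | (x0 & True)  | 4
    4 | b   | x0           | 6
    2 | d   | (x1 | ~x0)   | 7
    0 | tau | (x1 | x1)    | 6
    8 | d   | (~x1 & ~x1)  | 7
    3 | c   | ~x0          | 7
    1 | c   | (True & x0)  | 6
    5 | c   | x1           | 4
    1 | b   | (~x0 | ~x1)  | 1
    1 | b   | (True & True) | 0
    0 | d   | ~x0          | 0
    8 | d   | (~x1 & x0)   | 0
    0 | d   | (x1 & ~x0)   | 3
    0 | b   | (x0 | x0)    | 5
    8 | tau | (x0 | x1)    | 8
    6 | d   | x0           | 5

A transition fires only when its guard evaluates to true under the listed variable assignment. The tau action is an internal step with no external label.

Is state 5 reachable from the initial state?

Answer: UNREACHABLE

Working:
Guard filter leaves 10 enabled edge(s).
L0 = {0}
L1 = {3,6}  now seen {0,3,6}
L2 = {7}  now seen {0,3,6,7}
R = {0,3,6,7}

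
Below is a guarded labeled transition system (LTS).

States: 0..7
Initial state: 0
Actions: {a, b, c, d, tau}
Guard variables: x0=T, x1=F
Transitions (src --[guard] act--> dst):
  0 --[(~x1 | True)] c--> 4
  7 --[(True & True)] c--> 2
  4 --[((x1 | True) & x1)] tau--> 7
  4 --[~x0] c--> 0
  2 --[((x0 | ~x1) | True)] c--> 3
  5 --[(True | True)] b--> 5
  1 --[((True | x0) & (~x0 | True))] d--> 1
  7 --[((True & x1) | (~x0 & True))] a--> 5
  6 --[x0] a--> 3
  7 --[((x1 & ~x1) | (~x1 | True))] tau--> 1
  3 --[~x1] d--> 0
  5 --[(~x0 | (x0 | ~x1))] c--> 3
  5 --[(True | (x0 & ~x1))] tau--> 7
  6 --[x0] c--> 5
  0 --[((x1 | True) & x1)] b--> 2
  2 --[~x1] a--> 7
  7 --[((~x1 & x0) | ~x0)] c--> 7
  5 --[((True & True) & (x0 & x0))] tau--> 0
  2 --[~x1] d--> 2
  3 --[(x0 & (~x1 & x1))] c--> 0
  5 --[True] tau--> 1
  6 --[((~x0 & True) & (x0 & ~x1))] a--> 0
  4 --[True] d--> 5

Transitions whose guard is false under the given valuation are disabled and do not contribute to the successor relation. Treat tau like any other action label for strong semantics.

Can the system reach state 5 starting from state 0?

After dropping false guards: 17 live edges.
L0 = {0}
L1 = {4}  now seen {0,4}
L2 = {5}  now seen {0,4,5}
L3 = {1,3,7}  now seen {0,1,3,4,5,7}
L4 = {2}  now seen {0,1,2,3,4,5,7}
Reachable = {0,1,2,3,4,5,7}
Path to 5: c·d

Answer: REACHABLE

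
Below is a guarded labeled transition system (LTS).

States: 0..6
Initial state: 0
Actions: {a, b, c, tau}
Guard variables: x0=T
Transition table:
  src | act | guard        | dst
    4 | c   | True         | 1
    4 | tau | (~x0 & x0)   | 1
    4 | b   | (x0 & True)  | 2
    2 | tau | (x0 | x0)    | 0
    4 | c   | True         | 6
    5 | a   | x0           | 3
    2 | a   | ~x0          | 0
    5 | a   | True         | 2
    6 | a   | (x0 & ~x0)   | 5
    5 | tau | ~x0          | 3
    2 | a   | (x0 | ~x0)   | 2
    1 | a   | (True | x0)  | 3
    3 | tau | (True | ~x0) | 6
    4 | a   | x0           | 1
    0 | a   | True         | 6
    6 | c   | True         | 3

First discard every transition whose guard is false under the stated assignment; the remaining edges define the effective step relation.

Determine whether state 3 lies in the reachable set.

Answer: REACHABLE

Trace:
After dropping false guards: 12 live edges.
Layer 0: {0}
Layer 1: {6}  total {0,6}
Layer 2: {3}  total {0,3,6}
R = {0,3,6}
witness 3: a·c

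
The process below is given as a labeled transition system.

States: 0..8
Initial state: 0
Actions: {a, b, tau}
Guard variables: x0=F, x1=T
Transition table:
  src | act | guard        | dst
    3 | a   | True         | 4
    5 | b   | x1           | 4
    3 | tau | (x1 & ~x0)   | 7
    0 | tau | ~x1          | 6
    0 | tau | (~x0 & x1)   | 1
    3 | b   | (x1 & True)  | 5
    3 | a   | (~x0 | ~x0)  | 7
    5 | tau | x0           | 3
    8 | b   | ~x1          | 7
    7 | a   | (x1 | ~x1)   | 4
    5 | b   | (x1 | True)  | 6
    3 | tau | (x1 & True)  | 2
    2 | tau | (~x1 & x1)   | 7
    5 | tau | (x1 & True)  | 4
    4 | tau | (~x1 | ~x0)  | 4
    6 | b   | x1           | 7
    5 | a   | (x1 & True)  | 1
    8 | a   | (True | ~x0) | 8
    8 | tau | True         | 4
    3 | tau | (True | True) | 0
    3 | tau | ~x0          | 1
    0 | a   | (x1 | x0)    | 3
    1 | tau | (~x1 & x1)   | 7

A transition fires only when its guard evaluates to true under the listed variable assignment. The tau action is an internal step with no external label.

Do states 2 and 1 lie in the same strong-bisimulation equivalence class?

Refine partition for ~:
  P[0] = {{0,1,2,3,4,5,6,7,8}}
  P[1] = {{0,8},{1,2},{3,5},{4},{6},{7}}
  P[2] = {{0},{1,2},{3},{4},{5},{6},{7},{8}}
stable after 3 split(s): 8 block(s)
2∈{1,2}, 1∈{1,2}

Answer: BISIMILAR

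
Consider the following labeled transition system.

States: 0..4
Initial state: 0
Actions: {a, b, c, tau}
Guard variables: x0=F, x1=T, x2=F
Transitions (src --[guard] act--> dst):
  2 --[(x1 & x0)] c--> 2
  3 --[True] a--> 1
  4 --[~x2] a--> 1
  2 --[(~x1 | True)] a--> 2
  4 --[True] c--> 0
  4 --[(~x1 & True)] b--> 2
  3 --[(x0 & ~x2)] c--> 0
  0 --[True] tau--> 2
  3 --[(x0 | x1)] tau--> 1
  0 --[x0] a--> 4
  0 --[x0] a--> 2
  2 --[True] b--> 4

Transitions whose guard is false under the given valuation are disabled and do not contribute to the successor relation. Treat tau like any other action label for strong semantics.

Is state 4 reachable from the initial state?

Answer: REACHABLE

Analysis:
Guard filter leaves 7 enabled edge(s).
depth 0: {0}
depth 1: {2}  total {0,2}
depth 2: {4}  total {0,2,4}
depth 3: {1}  total {0,1,2,4}
Reachable = {0,1,2,4}
witness 4: tau·b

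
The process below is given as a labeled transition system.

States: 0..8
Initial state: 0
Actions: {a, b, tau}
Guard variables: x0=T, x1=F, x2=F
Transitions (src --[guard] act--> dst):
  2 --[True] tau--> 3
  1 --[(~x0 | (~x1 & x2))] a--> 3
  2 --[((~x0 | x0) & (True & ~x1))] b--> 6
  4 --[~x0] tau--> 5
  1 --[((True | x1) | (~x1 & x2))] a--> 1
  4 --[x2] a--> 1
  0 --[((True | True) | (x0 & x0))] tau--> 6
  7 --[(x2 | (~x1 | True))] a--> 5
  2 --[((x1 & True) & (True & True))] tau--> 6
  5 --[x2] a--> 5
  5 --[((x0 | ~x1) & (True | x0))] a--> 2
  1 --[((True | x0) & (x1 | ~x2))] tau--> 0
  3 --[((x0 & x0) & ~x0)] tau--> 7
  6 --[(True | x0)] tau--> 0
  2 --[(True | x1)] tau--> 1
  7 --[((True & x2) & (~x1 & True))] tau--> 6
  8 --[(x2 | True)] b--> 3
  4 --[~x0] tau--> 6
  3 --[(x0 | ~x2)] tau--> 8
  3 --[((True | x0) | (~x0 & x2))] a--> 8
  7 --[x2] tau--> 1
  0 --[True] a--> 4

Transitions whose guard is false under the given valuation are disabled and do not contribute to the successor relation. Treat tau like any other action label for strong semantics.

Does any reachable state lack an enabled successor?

R = {0,4,6}
  0: a→4  tau→6  [deg 2]
  4: ∅  [deadlock]
  6: tau→0  [deg 1]
witness 4: a

Answer: DEADLOCK at state 4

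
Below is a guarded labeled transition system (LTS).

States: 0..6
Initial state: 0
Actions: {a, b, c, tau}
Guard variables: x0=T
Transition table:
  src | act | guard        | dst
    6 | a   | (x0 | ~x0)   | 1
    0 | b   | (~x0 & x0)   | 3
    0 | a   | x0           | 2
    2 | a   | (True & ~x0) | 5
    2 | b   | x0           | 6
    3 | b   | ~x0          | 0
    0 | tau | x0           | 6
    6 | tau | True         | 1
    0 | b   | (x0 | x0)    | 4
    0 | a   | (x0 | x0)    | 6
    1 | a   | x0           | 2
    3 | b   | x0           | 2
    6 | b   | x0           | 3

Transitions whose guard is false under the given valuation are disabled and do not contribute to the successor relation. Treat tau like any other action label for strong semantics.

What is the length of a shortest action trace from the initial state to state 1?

BFS to 1:
  depth 0: {0}
  depth 1: {2,4,6}
  depth 2: {1,3}
depth(1)=2, e.g. a·a

Answer: 2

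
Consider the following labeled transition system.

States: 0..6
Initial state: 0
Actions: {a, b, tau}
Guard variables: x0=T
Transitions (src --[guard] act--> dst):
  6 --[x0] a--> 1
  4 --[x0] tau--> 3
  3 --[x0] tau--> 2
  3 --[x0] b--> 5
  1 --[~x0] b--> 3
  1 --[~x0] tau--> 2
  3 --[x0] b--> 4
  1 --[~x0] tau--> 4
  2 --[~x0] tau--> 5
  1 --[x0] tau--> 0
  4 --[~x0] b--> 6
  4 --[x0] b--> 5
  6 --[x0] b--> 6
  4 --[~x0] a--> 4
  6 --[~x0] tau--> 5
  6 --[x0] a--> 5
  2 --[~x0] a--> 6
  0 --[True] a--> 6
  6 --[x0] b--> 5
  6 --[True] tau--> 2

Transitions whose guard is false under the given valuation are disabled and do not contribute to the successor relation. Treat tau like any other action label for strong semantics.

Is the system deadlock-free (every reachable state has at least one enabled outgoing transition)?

Answer: DEADLOCK at state 2

Working:
Reach set: {0,1,2,5,6}
  0: a→6  [1 exit(s)]
  1: tau→0  [1 exit(s)]
  2: ∅  [no exit]
  5: ∅  [no exit]
  6: a→1  a→5  b→5  b→6  tau→2  [5 exit(s)]
trace reaching 2: a·tau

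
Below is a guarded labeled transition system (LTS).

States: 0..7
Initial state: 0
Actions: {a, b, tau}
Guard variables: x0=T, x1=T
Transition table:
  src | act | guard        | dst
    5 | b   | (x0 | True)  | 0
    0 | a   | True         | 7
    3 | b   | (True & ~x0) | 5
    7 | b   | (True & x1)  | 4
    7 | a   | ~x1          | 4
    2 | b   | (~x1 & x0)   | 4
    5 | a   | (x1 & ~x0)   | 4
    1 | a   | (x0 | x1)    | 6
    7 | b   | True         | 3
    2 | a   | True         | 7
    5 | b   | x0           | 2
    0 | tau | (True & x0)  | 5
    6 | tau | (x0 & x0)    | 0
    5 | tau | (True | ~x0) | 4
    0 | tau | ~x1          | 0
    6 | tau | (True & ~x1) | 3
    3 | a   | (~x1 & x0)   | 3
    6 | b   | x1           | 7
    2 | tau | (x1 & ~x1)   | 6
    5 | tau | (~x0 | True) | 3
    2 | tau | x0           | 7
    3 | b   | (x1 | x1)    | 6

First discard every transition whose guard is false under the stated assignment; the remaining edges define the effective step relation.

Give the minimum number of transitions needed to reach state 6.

Answer: 3

Trace:
Breadth-first toward 6:
  depth 0: {0}
  depth 1: {5,7}
  depth 2: {2,3,4}
  depth 3: {6}
first hit 6 at d=3 via a·b·b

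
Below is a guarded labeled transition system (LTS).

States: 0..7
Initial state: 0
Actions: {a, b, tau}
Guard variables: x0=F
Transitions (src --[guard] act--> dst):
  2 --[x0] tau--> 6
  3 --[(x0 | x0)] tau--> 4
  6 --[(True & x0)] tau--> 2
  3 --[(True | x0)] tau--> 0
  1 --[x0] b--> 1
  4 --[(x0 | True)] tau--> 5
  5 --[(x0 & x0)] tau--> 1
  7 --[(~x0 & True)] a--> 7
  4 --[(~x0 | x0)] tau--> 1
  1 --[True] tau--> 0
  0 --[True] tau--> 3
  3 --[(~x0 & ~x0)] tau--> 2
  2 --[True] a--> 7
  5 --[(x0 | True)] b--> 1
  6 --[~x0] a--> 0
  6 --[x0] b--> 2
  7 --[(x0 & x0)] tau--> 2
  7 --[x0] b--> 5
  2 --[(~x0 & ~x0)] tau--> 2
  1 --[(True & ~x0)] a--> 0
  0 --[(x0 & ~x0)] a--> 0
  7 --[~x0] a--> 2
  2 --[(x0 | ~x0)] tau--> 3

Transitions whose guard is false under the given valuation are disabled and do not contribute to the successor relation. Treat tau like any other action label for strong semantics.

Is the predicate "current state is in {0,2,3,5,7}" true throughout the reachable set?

Answer: INVARIANT HOLDS

Working:
Inv-set: {0,2,3,5,7}
R = {0,2,3,7}
  0: ok
  2: ok
  3: ok
  7: ok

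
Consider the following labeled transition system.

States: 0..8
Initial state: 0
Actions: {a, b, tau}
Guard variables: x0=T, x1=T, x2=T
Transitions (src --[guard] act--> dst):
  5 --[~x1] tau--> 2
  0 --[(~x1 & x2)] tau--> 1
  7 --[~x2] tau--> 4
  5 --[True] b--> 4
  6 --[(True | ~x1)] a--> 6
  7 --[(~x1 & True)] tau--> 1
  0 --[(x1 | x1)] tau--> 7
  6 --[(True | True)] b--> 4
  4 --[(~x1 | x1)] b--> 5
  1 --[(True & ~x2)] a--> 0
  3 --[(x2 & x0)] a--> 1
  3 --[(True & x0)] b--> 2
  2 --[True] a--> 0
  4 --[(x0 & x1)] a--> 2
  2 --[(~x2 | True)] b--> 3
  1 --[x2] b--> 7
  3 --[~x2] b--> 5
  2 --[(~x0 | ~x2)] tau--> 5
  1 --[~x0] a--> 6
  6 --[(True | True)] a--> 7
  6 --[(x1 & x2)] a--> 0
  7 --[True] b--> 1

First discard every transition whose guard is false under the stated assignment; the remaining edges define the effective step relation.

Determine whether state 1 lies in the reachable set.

Answer: REACHABLE

Working:
Guard filter leaves 14 enabled edge(s).
Layer 0: {0}
Layer 1: {7}  now seen {0,7}
Layer 2: {1}  now seen {0,1,7}
Reach set: {0,1,7}
witness 1: tau·b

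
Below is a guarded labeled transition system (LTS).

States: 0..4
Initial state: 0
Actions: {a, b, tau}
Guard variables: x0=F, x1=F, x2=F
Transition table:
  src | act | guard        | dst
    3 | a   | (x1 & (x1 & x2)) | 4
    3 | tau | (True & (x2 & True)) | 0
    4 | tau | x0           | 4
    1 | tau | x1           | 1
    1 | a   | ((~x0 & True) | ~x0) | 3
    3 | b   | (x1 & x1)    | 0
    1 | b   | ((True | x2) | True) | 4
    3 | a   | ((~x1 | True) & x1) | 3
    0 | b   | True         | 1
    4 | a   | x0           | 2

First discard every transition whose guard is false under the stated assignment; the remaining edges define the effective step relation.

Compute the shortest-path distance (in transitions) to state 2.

Answer: UNREACHABLE

Trace:
BFS to 2:
  depth 0: {0}
  depth 1: {1}
  depth 2: {3,4}
2 never appears.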